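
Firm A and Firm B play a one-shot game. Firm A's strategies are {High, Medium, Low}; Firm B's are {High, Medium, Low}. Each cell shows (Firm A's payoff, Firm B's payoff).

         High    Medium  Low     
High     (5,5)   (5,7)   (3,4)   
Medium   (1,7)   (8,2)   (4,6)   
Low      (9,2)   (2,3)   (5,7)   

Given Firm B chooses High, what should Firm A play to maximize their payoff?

With Firm B fixed at High, Firm A's payoffs are: High → 5, Medium → 1, Low → 9.
The maximum is 9, achieved by Low.

Low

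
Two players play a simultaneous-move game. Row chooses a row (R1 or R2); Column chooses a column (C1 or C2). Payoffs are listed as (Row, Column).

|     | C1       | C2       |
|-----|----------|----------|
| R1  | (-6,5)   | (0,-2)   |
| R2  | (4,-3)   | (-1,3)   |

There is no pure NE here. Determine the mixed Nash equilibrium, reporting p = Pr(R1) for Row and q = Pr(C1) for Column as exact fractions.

p = 6/13, q = 1/11

Each player's mixing probability is pinned down by making the *other* player indifferent.
Column indifferent between C1 and C2: p·5 + (1−p)·(-3) = p·(-2) + (1−p)·3 ⟹ (-3) + 8p = 3 + (-5)p ⟹ p = 6/13.
Row indifferent between R1 and R2: q·(-6) + (1−q)·0 = q·4 + (1−q)·(-1) ⟹ 0 + (-6)q = (-1) + 5q ⟹ q = 1/11.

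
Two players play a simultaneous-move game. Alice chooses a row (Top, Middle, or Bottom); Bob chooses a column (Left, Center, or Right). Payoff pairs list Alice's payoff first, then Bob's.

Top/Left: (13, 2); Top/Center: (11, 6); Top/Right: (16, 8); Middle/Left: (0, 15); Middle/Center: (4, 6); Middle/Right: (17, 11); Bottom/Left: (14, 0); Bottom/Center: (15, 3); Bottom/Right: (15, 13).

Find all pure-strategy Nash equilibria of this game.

Find each player's best response to every opponent strategy; NE are the intersections.
Alice's best responses — vs Left: Bottom (payoff 14); vs Center: Bottom (payoff 15); vs Right: Middle (payoff 17).
Bob's best responses — vs Top: Right (payoff 8); vs Middle: Left (payoff 15); vs Bottom: Right (payoff 13).
No cell has both players best-responding. For instance, Alice's best reply to Center is Bottom, but against Bottom Bob prefers Right over Center.

No pure-strategy Nash equilibrium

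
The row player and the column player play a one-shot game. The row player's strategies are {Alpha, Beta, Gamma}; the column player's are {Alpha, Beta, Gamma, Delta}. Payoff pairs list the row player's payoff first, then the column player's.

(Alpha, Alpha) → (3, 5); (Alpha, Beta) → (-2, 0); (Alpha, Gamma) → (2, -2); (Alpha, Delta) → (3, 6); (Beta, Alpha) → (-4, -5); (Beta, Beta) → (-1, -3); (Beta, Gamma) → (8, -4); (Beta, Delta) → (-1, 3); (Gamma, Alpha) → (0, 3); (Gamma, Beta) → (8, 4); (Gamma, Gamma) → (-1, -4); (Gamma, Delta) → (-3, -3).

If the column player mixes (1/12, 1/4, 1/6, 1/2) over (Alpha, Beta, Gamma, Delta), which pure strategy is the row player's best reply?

Alpha

Compute the row player's expected payoff from each pure strategy against the given mix.
Alpha: (1/12)·3 + (1/4)·(-2) + (1/6)·2 + (1/2)·3 = 19/12
Beta: (1/12)·(-4) + (1/4)·(-1) + (1/6)·8 + (1/2)·(-1) = 1/4
Gamma: (1/12)·0 + (1/4)·8 + (1/6)·(-1) + (1/2)·(-3) = 1/3
Highest expected payoff is 19/12, from Alpha.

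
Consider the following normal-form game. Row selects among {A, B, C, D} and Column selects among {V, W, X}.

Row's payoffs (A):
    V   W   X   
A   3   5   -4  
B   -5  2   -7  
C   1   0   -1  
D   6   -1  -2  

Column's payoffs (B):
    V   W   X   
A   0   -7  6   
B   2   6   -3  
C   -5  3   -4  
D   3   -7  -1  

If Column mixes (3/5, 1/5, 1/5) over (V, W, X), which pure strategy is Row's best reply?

D

Row's best reply maximizes expected payoff against the mix.
A: (3/5)·3 + (1/5)·5 + (1/5)·(-4) = 2
B: (3/5)·(-5) + (1/5)·2 + (1/5)·(-7) = -4
C: (3/5)·1 + (1/5)·0 + (1/5)·(-1) = 2/5
D: (3/5)·6 + (1/5)·(-1) + (1/5)·(-2) = 3
Highest expected payoff is 3, from D.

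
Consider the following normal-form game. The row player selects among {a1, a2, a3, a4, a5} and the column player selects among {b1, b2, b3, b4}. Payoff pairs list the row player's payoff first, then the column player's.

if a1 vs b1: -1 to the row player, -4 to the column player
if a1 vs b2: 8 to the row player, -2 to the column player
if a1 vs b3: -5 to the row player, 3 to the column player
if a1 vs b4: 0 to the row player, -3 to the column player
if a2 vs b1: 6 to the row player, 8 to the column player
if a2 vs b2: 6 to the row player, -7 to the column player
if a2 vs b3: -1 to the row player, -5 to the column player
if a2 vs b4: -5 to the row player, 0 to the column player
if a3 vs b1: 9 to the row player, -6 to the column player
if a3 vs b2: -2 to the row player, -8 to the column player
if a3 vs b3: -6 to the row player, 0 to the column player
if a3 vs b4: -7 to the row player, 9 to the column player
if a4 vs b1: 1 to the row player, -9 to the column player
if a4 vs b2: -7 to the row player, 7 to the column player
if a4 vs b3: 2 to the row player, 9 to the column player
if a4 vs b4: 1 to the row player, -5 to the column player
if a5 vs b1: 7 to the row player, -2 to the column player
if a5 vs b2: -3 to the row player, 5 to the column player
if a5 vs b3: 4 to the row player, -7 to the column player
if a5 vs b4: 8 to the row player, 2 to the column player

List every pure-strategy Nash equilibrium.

None

Find each player's best response to every opponent strategy; NE are the intersections.
The row player's best responses — vs b1: a3 (payoff 9); vs b2: a1 (payoff 8); vs b3: a5 (payoff 4); vs b4: a5 (payoff 8).
The column player's best responses — vs a1: b3 (payoff 3); vs a2: b1 (payoff 8); vs a3: b4 (payoff 9); vs a4: b3 (payoff 9); vs a5: b2 (payoff 5).
No cell has both players best-responding. For instance, the row player's best reply to b3 is a5, but against a5 the column player prefers b2 over b3.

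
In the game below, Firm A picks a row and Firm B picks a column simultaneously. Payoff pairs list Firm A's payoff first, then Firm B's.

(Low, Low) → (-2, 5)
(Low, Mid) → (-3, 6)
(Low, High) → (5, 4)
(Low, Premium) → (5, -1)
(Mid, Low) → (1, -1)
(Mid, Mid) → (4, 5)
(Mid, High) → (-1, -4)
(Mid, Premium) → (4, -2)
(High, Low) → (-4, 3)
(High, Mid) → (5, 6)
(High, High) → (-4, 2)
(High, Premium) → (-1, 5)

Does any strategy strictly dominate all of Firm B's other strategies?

Mid

A strategy is strictly dominant if it gives Firm B a strictly higher payoff than every other strategy, against every choice by the opponent.
Mid strictly dominates: vs Low: 6 > each of {5, 4, -1}; vs Mid: 5 > each of {-1, -4, -2}; vs High: 6 > each of {3, 2, 5}.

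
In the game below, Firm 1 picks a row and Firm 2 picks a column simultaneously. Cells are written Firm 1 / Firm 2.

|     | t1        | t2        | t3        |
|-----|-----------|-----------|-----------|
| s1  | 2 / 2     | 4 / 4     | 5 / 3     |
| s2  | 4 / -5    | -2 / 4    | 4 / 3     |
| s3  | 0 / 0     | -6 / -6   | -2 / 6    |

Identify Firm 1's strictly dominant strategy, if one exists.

Check whether one of Firm 1's strategies beats all alternatives regardless of what the opponent does.
s1 is not dominant: against t1, s2 gives 4 > 2.
s2 is not dominant: against t2, s1 gives 4 > -2.
s3 is not dominant: against t1, s1 gives 2 > 0.
No single strategy is best against every opponent action.

None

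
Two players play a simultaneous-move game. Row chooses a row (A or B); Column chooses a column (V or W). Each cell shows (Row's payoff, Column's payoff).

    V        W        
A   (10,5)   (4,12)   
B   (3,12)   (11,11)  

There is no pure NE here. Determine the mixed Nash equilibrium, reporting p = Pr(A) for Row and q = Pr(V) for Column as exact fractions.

p = 1/8, q = 1/2

In a mixed NE each player is indifferent between their pure strategies, so the opponent's mix sets the indifference.
Column indifferent between V and W: p·5 + (1−p)·12 = p·12 + (1−p)·11 ⟹ 12 + (-7)p = 11 + 1p ⟹ p = 1/8.
Row indifferent between A and B: q·10 + (1−q)·4 = q·3 + (1−q)·11 ⟹ 4 + 6q = 11 + (-8)q ⟹ q = 1/2.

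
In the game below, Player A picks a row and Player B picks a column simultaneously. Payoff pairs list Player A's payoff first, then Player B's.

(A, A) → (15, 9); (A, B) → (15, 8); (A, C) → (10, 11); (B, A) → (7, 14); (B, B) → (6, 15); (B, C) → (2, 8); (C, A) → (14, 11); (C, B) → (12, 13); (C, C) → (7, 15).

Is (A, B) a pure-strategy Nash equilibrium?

No

Holding Player B at B: Player A gets 15 from A, versus 6 from B, 12 from C. No profitable deviation for Player A.
Holding Player A at A: Player B gets 8 from B but could get 11 by switching to C. Player B has a profitable deviation.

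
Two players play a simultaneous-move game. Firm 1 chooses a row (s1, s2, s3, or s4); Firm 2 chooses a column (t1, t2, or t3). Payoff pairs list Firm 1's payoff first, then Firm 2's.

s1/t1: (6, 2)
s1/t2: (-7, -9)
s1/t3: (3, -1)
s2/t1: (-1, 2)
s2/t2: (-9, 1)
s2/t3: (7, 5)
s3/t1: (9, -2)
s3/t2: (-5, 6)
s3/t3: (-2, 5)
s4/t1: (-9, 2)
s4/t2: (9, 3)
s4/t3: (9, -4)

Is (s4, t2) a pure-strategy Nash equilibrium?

Holding Firm 2 at t2: Firm 1 gets 9 from s4, versus -7 from s1, -9 from s2, -5 from s3. No profitable deviation for Firm 1.
Holding Firm 1 at s4: Firm 2 gets 3 from t2, versus 2 from t1, -4 from t3. No profitable deviation for Firm 2 either.

Yes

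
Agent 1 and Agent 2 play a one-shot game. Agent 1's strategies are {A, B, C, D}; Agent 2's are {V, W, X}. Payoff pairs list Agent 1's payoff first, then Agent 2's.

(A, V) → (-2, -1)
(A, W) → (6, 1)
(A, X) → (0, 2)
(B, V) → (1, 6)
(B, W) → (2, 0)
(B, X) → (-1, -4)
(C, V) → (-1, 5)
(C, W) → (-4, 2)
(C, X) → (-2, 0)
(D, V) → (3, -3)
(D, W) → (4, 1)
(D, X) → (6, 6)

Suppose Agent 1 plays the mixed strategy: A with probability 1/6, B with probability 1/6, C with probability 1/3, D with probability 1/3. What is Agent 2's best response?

X

Compute Agent 2's expected payoff from each pure strategy against the given mix.
V: (1/6)·(-1) + (1/6)·6 + (1/3)·5 + (1/3)·(-3) = 3/2
W: (1/6)·1 + (1/6)·0 + (1/3)·2 + (1/3)·1 = 7/6
X: (1/6)·2 + (1/6)·(-4) + (1/3)·0 + (1/3)·6 = 5/3
Highest expected payoff is 5/3, from X.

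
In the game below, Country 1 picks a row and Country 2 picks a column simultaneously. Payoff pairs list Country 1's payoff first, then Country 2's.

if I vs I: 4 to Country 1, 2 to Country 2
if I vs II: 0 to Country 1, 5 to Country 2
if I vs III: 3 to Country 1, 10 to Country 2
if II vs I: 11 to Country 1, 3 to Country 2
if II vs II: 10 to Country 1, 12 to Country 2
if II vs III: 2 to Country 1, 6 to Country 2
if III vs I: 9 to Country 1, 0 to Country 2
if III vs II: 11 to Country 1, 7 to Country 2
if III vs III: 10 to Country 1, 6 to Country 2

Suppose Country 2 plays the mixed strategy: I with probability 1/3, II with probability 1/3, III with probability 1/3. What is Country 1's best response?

Compute Country 1's expected payoff from each pure strategy against the given mix.
I: (1/3)·4 + (1/3)·0 + (1/3)·3 = 7/3
II: (1/3)·11 + (1/3)·10 + (1/3)·2 = 23/3
III: (1/3)·9 + (1/3)·11 + (1/3)·10 = 10
Highest expected payoff is 10, from III.

III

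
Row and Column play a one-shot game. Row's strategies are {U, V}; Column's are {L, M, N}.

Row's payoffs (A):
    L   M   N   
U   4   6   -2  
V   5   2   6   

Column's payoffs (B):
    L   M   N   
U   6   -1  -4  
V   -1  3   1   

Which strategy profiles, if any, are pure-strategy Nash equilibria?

There is no pure-strategy Nash equilibrium

Find each player's best response to every opponent strategy; NE are the intersections.
Row's best responses — vs L: V (payoff 5); vs M: U (payoff 6); vs N: V (payoff 6).
Column's best responses — vs U: L (payoff 6); vs V: M (payoff 3).
No cell has both players best-responding. For instance, Row's best reply to N is V, but against V Column prefers M over N.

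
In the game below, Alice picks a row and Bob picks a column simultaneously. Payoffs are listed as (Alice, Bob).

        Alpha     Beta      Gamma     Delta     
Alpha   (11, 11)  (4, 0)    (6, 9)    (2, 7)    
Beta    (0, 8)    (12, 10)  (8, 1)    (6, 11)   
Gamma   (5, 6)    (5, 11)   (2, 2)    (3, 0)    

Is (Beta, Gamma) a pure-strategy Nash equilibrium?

Holding Bob at Gamma: Alice gets 8 from Beta, versus 6 from Alpha, 2 from Gamma. No profitable deviation for Alice.
Holding Alice at Beta: Bob gets 1 from Gamma but could get 11 by switching to Delta. Bob has a profitable deviation.

No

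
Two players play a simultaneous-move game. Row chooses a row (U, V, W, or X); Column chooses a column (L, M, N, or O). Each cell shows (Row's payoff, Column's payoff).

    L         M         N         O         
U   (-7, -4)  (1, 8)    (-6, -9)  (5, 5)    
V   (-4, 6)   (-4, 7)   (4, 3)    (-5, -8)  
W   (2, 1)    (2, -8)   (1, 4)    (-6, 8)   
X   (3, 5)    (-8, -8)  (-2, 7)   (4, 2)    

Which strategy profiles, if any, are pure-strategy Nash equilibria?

Check mutual best responses: a cell is a NE iff neither player can gain by unilaterally deviating.
Row's best responses — vs L: X (payoff 3); vs M: W (payoff 2); vs N: V (payoff 4); vs O: U (payoff 5).
Column's best responses — vs U: M (payoff 8); vs V: M (payoff 7); vs W: O (payoff 8); vs X: N (payoff 7).
No cell has both players best-responding. For instance, Row's best reply to L is X, but against X Column prefers N over L.

There is no pure-strategy Nash equilibrium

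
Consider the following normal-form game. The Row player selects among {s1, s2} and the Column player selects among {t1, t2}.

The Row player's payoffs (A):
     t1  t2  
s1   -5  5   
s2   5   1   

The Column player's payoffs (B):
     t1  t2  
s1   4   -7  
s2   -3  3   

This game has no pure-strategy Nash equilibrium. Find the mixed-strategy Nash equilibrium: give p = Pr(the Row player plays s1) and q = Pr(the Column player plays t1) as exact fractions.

p = 6/17, q = 2/7

In a mixed NE each player is indifferent between their pure strategies, so the opponent's mix sets the indifference.
The Column player indifferent between t1 and t2: p·4 + (1−p)·(-3) = p·(-7) + (1−p)·3 ⟹ (-3) + 7p = 3 + (-10)p ⟹ p = 6/17.
The Row player indifferent between s1 and s2: q·(-5) + (1−q)·5 = q·5 + (1−q)·1 ⟹ 5 + (-10)q = 1 + 4q ⟹ q = 2/7.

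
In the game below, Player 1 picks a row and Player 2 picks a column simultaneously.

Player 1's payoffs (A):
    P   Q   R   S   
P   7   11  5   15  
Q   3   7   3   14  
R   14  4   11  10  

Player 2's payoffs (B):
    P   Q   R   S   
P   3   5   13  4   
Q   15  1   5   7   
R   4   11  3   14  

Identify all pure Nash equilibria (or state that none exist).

Find each player's best response to every opponent strategy; NE are the intersections.
Player 1's best responses — vs P: R (payoff 14); vs Q: P (payoff 11); vs R: R (payoff 11); vs S: P (payoff 15).
Player 2's best responses — vs P: R (payoff 13); vs Q: P (payoff 15); vs R: S (payoff 14).
No cell has both players best-responding. For instance, Player 1's best reply to R is R, but against R Player 2 prefers S over R.

No pure-strategy Nash equilibrium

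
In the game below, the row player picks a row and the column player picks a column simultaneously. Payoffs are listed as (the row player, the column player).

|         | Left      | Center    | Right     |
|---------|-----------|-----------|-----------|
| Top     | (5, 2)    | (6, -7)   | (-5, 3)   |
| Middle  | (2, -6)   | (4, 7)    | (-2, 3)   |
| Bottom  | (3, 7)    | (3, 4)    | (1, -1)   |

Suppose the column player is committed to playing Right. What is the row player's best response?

Bottom

With the column player fixed at Right, the row player's payoffs are: Top → -5, Middle → -2, Bottom → 1.
The maximum is 1, achieved by Bottom.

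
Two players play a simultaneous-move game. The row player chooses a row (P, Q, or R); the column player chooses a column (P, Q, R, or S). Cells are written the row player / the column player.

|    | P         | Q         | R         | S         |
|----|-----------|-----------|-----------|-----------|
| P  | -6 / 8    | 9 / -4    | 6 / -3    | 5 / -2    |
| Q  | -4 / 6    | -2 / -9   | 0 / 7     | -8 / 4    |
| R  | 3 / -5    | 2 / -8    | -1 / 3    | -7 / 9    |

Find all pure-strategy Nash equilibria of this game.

There is no pure-strategy Nash equilibrium

Find each player's best response to every opponent strategy; NE are the intersections.
The row player's best responses — vs P: R (payoff 3); vs Q: P (payoff 9); vs R: P (payoff 6); vs S: P (payoff 5).
The column player's best responses — vs P: P (payoff 8); vs Q: R (payoff 7); vs R: S (payoff 9).
No cell has both players best-responding. For instance, the row player's best reply to P is R, but against R the column player prefers S over P.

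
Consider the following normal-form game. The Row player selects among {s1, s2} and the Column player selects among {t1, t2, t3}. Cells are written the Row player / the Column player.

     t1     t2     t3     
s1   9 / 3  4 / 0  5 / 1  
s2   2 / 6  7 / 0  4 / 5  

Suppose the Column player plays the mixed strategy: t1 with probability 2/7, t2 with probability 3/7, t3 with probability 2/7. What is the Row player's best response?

s1

Compute the Row player's expected payoff from each pure strategy against the given mix.
s1: (2/7)·9 + (3/7)·4 + (2/7)·5 = 40/7
s2: (2/7)·2 + (3/7)·7 + (2/7)·4 = 33/7
Highest expected payoff is 40/7, from s1.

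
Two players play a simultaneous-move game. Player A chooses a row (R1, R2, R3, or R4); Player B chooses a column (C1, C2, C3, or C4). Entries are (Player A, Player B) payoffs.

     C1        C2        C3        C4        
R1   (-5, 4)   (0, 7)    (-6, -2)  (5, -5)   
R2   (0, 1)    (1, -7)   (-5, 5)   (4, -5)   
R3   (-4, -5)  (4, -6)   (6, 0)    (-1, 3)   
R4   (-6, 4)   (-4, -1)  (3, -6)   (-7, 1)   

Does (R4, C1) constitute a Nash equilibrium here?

No

Holding Player B at C1: Player A gets -6 from R4 but could get 0 by switching to R2. Player A has a profitable deviation.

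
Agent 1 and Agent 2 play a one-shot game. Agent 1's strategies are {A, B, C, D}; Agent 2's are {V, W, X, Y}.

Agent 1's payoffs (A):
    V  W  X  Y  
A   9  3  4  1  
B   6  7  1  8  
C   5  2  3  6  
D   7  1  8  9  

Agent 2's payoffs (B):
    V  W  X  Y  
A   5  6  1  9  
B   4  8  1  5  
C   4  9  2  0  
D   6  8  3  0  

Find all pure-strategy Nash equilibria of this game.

Check mutual best responses: a cell is a NE iff neither player can gain by unilaterally deviating.
Agent 1's best responses — vs V: A (payoff 9); vs W: B (payoff 7); vs X: D (payoff 8); vs Y: D (payoff 9).
Agent 2's best responses — vs A: Y (payoff 9); vs B: W (payoff 8); vs C: W (payoff 9); vs D: W (payoff 8).
The only mutual best response is (B, W); neither player gains by switching there.

(B, W)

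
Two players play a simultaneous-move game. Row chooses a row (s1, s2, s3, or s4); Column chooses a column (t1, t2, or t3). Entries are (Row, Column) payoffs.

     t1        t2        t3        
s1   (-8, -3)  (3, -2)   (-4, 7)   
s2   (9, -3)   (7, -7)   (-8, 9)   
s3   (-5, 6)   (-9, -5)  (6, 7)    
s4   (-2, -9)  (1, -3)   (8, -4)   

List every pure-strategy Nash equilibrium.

There is no pure-strategy Nash equilibrium

Find each player's best response to every opponent strategy; NE are the intersections.
Row's best responses — vs t1: s2 (payoff 9); vs t2: s2 (payoff 7); vs t3: s4 (payoff 8).
Column's best responses — vs s1: t3 (payoff 7); vs s2: t3 (payoff 9); vs s3: t3 (payoff 7); vs s4: t2 (payoff -3).
No cell has both players best-responding. For instance, Row's best reply to t3 is s4, but against s4 Column prefers t2 over t3.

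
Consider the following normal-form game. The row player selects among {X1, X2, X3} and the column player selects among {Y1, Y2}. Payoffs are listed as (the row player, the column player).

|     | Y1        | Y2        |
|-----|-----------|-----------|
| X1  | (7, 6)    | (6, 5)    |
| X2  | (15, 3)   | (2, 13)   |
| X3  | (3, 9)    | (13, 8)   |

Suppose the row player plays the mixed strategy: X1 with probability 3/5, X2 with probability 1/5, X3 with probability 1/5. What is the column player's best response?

Y2

Compute the column player's expected payoff from each pure strategy against the given mix.
Y1: (3/5)·6 + (1/5)·3 + (1/5)·9 = 6
Y2: (3/5)·5 + (1/5)·13 + (1/5)·8 = 36/5
Highest expected payoff is 36/5, from Y2.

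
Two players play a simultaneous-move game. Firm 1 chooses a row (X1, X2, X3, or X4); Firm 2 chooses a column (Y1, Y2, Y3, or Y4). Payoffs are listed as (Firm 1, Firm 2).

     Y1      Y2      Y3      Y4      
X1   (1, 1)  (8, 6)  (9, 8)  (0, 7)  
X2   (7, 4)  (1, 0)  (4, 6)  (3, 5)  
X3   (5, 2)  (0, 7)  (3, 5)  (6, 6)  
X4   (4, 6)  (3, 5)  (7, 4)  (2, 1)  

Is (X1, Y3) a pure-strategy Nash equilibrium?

Holding Firm 2 at Y3: Firm 1 gets 9 from X1, versus 4 from X2, 3 from X3, 7 from X4. No profitable deviation for Firm 1.
Holding Firm 1 at X1: Firm 2 gets 8 from Y3, versus 1 from Y1, 6 from Y2, 7 from Y4. No profitable deviation for Firm 2 either.

Yes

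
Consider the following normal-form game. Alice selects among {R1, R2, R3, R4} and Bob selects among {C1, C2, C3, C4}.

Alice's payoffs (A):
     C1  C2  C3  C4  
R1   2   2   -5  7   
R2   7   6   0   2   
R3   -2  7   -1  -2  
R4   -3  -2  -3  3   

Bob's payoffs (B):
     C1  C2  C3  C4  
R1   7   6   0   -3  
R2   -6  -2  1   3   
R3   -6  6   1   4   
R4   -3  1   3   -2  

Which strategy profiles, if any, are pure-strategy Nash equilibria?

(R3, C2)

Check mutual best responses: a cell is a NE iff neither player can gain by unilaterally deviating.
Alice's best responses — vs C1: R2 (payoff 7); vs C2: R3 (payoff 7); vs C3: R2 (payoff 0); vs C4: R1 (payoff 7).
Bob's best responses — vs R1: C1 (payoff 7); vs R2: C4 (payoff 3); vs R3: C2 (payoff 6); vs R4: C3 (payoff 3).
The only mutual best response is (R3, C2); neither player gains by switching there.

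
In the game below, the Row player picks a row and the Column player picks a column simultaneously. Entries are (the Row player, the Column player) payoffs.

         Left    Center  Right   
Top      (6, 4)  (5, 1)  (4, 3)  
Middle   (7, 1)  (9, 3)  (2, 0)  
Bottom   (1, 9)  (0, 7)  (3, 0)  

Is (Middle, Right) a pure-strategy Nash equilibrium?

Holding the Column player at Right: the Row player gets 2 from Middle but could get 4 by switching to Top. The Row player has a profitable deviation.

No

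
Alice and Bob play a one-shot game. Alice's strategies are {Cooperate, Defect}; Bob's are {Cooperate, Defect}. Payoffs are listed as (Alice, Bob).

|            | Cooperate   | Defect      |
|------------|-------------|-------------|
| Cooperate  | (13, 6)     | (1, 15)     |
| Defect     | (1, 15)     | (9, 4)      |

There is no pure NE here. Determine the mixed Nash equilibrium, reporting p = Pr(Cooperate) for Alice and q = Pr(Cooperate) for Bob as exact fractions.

p = 11/20, q = 2/5

Each player's mixing probability is pinned down by making the *other* player indifferent.
Bob indifferent between Cooperate and Defect: p·6 + (1−p)·15 = p·15 + (1−p)·4 ⟹ 15 + (-9)p = 4 + 11p ⟹ p = 11/20.
Alice indifferent between Cooperate and Defect: q·13 + (1−q)·1 = q·1 + (1−q)·9 ⟹ 1 + 12q = 9 + (-8)q ⟹ q = 2/5.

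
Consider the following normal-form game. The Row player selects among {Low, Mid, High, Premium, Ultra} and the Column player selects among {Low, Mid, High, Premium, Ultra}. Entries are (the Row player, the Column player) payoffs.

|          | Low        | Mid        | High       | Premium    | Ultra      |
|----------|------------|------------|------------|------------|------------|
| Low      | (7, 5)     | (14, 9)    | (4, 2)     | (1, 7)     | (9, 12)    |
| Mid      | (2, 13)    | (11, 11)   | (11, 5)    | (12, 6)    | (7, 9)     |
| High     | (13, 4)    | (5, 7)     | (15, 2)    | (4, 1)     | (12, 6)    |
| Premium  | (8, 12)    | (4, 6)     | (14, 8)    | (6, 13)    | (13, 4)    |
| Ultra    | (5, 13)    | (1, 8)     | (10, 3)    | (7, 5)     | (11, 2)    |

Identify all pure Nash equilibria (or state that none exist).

A profile is a Nash equilibrium when each player is best-responding to the other.
The Row player's best responses — vs Low: High (payoff 13); vs Mid: Low (payoff 14); vs High: High (payoff 15); vs Premium: Mid (payoff 12); vs Ultra: Premium (payoff 13).
The Column player's best responses — vs Low: Ultra (payoff 12); vs Mid: Low (payoff 13); vs High: Mid (payoff 7); vs Premium: Premium (payoff 13); vs Ultra: Low (payoff 13).
No cell has both players best-responding. For instance, the Row player's best reply to Low is High, but against High the Column player prefers Mid over Low.

No pure-strategy Nash equilibrium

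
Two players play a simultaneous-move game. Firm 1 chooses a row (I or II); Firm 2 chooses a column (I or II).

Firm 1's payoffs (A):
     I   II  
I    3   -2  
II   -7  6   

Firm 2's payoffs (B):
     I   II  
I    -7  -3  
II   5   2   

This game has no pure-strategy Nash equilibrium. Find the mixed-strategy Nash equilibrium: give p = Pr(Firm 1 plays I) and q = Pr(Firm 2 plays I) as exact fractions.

Each player's mixing probability is pinned down by making the *other* player indifferent.
Firm 2 indifferent between I and II: p·(-7) + (1−p)·5 = p·(-3) + (1−p)·2 ⟹ 5 + (-12)p = 2 + (-5)p ⟹ p = 3/7.
Firm 1 indifferent between I and II: q·3 + (1−q)·(-2) = q·(-7) + (1−q)·6 ⟹ (-2) + 5q = 6 + (-13)q ⟹ q = 4/9.

p = 3/7, q = 4/9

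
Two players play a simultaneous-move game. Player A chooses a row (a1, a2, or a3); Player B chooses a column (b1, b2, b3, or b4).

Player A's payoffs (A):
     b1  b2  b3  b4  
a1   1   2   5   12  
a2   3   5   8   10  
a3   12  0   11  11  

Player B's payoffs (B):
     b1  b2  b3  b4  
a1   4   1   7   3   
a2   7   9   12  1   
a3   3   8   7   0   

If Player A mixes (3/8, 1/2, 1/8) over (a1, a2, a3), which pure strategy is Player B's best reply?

b3

Compute Player B's expected payoff from each pure strategy against the given mix.
b1: (3/8)·4 + (1/2)·7 + (1/8)·3 = 43/8
b2: (3/8)·1 + (1/2)·9 + (1/8)·8 = 47/8
b3: (3/8)·7 + (1/2)·12 + (1/8)·7 = 19/2
b4: (3/8)·3 + (1/2)·1 + (1/8)·0 = 13/8
Highest expected payoff is 19/2, from b3.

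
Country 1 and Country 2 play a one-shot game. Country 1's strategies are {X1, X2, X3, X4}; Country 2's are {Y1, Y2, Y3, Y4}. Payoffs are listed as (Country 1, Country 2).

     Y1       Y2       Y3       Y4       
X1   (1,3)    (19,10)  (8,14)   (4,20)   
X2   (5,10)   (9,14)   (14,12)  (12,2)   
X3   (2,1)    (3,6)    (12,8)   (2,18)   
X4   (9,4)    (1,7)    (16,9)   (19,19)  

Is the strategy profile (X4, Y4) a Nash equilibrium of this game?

Yes

Holding Country 2 at Y4: Country 1 gets 19 from X4, versus 4 from X1, 12 from X2, 2 from X3. No profitable deviation for Country 1.
Holding Country 1 at X4: Country 2 gets 19 from Y4, versus 4 from Y1, 7 from Y2, 9 from Y3. No profitable deviation for Country 2 either.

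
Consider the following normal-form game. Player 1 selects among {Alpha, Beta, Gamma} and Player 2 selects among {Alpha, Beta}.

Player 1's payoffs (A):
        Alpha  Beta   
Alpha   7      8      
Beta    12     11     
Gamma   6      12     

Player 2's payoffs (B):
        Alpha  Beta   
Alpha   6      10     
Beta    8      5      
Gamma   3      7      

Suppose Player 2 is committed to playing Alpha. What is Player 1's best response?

Beta

With Player 2 fixed at Alpha, Player 1's payoffs are: Alpha → 7, Beta → 12, Gamma → 6.
The maximum is 12, achieved by Beta.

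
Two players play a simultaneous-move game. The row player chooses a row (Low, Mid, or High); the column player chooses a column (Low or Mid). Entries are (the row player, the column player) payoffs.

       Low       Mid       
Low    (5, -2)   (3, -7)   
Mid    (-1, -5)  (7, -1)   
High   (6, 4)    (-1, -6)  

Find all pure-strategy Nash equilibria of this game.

(Mid, Mid) and (High, Low)

Check mutual best responses: a cell is a NE iff neither player can gain by unilaterally deviating.
The row player's best responses — vs Low: High (payoff 6); vs Mid: Mid (payoff 7).
The column player's best responses — vs Low: Low (payoff -2); vs Mid: Mid (payoff -1); vs High: Low (payoff 4).
Mutual best responses occur at (Mid, Mid) and (High, Low); at each, neither player gains by switching.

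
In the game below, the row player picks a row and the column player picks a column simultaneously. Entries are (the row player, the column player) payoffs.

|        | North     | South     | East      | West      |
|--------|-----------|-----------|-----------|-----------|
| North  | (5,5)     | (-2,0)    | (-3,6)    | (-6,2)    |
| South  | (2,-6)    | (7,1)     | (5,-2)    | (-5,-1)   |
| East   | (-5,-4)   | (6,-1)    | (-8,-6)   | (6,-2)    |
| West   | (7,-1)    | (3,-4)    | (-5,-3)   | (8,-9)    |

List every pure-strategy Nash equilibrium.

A profile is a Nash equilibrium when each player is best-responding to the other.
The row player's best responses — vs North: West (payoff 7); vs South: South (payoff 7); vs East: South (payoff 5); vs West: West (payoff 8).
The column player's best responses — vs North: East (payoff 6); vs South: South (payoff 1); vs East: South (payoff -1); vs West: North (payoff -1).
Mutual best responses occur at (South, South) and (West, North); at each, neither player gains by switching.

(South, South) and (West, North)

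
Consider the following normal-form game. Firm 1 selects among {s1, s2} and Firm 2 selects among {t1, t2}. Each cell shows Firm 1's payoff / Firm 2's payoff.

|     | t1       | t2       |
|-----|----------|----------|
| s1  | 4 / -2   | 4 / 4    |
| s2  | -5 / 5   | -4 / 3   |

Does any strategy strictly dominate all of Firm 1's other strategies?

A strategy is strictly dominant if it gives Firm 1 a strictly higher payoff than every other strategy, against every choice by the opponent.
s1 strictly dominates: vs t1: 4 > -5; vs t2: 4 > -4.

s1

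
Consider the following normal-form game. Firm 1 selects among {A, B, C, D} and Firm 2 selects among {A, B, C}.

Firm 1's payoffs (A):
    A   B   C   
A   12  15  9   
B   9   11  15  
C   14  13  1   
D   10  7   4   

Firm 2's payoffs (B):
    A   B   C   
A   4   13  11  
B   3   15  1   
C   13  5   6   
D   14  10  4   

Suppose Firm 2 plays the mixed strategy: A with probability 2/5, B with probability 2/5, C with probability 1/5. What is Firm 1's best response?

Firm 1's best reply maximizes expected payoff against the mix.
A: (2/5)·12 + (2/5)·15 + (1/5)·9 = 63/5
B: (2/5)·9 + (2/5)·11 + (1/5)·15 = 11
C: (2/5)·14 + (2/5)·13 + (1/5)·1 = 11
D: (2/5)·10 + (2/5)·7 + (1/5)·4 = 38/5
Highest expected payoff is 63/5, from A.

A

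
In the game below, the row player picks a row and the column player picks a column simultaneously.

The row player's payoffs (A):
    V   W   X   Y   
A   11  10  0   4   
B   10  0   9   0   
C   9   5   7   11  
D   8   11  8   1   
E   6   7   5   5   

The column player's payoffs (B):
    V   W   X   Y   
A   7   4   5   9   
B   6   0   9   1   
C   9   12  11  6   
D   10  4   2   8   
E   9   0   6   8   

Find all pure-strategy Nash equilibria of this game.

Check mutual best responses: a cell is a NE iff neither player can gain by unilaterally deviating.
The row player's best responses — vs V: A (payoff 11); vs W: D (payoff 11); vs X: B (payoff 9); vs Y: C (payoff 11).
The column player's best responses — vs A: Y (payoff 9); vs B: X (payoff 9); vs C: W (payoff 12); vs D: V (payoff 10); vs E: V (payoff 9).
The only mutual best response is (B, X); neither player gains by switching there.

(B, X)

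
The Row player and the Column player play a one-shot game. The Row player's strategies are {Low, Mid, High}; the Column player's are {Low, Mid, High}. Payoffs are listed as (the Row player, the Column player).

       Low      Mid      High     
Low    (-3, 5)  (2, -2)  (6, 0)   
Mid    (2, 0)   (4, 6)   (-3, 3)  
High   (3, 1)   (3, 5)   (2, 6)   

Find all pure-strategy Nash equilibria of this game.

Find each player's best response to every opponent strategy; NE are the intersections.
The Row player's best responses — vs Low: High (payoff 3); vs Mid: Mid (payoff 4); vs High: Low (payoff 6).
The Column player's best responses — vs Low: Low (payoff 5); vs Mid: Mid (payoff 6); vs High: High (payoff 6).
The only mutual best response is (Mid, Mid); neither player gains by switching there.

(Mid, Mid)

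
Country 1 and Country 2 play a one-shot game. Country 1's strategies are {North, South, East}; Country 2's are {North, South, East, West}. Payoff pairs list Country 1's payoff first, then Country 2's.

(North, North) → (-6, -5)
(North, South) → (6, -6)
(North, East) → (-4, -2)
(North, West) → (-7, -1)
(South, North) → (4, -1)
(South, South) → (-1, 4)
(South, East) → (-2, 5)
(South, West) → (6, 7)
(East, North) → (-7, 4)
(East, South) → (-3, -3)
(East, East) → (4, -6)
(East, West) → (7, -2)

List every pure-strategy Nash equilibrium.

None

Find each player's best response to every opponent strategy; NE are the intersections.
Country 1's best responses — vs North: South (payoff 4); vs South: North (payoff 6); vs East: East (payoff 4); vs West: East (payoff 7).
Country 2's best responses — vs North: West (payoff -1); vs South: West (payoff 7); vs East: North (payoff 4).
No cell has both players best-responding. For instance, Country 1's best reply to South is North, but against North Country 2 prefers West over South.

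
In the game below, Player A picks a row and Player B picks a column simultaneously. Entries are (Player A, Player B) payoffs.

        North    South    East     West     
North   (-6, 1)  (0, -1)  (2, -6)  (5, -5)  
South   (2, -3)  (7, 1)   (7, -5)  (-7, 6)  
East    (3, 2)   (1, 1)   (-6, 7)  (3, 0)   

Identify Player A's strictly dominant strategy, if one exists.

Check whether one of Player A's strategies beats all alternatives regardless of what the opponent does.
North is not dominant: against North, South gives 2 > -6.
South is not dominant: against North, East gives 3 > 2.
East is not dominant: against South, South gives 7 > 1.
No single strategy is best against every opponent action.

No strictly dominant strategy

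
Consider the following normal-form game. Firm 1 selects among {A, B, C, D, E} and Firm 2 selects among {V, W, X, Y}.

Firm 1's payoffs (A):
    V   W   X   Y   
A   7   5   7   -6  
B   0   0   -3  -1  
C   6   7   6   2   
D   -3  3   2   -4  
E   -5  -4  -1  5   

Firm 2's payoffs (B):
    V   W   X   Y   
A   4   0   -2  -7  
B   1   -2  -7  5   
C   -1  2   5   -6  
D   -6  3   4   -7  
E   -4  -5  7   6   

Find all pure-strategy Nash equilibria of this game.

(A, V)

A profile is a Nash equilibrium when each player is best-responding to the other.
Firm 1's best responses — vs V: A (payoff 7); vs W: C (payoff 7); vs X: A (payoff 7); vs Y: E (payoff 5).
Firm 2's best responses — vs A: V (payoff 4); vs B: Y (payoff 5); vs C: X (payoff 5); vs D: X (payoff 4); vs E: X (payoff 7).
The only mutual best response is (A, V); neither player gains by switching there.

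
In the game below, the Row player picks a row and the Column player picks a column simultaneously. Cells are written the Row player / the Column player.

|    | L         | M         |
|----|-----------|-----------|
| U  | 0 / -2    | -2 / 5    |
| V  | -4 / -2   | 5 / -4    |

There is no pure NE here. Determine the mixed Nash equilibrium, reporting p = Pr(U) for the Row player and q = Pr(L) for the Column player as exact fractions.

p = 2/9, q = 7/11

Each player's mixing probability is pinned down by making the *other* player indifferent.
The Column player indifferent between L and M: p·(-2) + (1−p)·(-2) = p·5 + (1−p)·(-4) ⟹ (-2) + 0p = (-4) + 9p ⟹ p = 2/9.
The Row player indifferent between U and V: q·0 + (1−q)·(-2) = q·(-4) + (1−q)·5 ⟹ (-2) + 2q = 5 + (-9)q ⟹ q = 7/11.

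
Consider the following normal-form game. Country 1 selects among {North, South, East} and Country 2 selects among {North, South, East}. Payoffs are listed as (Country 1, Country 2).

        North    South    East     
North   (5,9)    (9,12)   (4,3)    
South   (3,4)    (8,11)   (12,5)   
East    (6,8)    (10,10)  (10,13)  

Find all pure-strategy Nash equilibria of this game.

There is no pure-strategy Nash equilibrium

Find each player's best response to every opponent strategy; NE are the intersections.
Country 1's best responses — vs North: East (payoff 6); vs South: East (payoff 10); vs East: South (payoff 12).
Country 2's best responses — vs North: South (payoff 12); vs South: South (payoff 11); vs East: East (payoff 13).
No cell has both players best-responding. For instance, Country 1's best reply to North is East, but against East Country 2 prefers East over North.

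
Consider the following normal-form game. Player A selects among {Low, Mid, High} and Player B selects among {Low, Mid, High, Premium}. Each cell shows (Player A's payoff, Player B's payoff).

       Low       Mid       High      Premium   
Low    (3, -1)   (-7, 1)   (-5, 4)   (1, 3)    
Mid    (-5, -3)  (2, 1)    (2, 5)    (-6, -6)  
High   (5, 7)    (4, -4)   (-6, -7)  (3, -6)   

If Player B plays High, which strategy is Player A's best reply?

With Player B fixed at High, Player A's payoffs are: Low → -5, Mid → 2, High → -6.
The maximum is 2, achieved by Mid.

Mid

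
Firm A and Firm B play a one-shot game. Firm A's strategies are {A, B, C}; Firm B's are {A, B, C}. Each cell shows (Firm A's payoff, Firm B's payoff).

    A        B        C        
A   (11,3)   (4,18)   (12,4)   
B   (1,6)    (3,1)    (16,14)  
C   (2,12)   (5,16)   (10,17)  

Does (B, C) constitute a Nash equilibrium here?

Yes

Holding Firm B at C: Firm A gets 16 from B, versus 12 from A, 10 from C. No profitable deviation for Firm A.
Holding Firm A at B: Firm B gets 14 from C, versus 6 from A, 1 from B. No profitable deviation for Firm B either.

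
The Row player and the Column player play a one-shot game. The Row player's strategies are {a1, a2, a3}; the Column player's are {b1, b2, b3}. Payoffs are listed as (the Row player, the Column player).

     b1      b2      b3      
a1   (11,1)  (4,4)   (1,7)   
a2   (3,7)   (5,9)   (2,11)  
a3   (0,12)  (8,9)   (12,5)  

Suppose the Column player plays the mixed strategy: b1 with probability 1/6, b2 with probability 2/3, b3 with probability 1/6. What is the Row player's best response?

a3

Compute the Row player's expected payoff from each pure strategy against the given mix.
a1: (1/6)·11 + (2/3)·4 + (1/6)·1 = 14/3
a2: (1/6)·3 + (2/3)·5 + (1/6)·2 = 25/6
a3: (1/6)·0 + (2/3)·8 + (1/6)·12 = 22/3
Highest expected payoff is 22/3, from a3.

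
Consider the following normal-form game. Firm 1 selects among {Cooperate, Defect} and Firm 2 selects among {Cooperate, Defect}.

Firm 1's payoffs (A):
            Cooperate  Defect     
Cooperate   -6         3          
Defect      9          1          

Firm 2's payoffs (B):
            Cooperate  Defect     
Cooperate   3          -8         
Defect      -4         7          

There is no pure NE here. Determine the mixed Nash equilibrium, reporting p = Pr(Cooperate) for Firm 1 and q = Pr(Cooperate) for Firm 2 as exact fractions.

p = 1/2, q = 2/17

In a mixed NE each player is indifferent between their pure strategies, so the opponent's mix sets the indifference.
Firm 2 indifferent between Cooperate and Defect: p·3 + (1−p)·(-4) = p·(-8) + (1−p)·7 ⟹ (-4) + 7p = 7 + (-15)p ⟹ p = 1/2.
Firm 1 indifferent between Cooperate and Defect: q·(-6) + (1−q)·3 = q·9 + (1−q)·1 ⟹ 3 + (-9)q = 1 + 8q ⟹ q = 2/17.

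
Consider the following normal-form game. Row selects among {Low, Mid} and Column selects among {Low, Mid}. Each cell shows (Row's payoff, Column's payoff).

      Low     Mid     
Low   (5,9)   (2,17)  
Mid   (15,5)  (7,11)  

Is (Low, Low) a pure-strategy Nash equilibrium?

No

Holding Column at Low: Row gets 5 from Low but could get 15 by switching to Mid. Row has a profitable deviation.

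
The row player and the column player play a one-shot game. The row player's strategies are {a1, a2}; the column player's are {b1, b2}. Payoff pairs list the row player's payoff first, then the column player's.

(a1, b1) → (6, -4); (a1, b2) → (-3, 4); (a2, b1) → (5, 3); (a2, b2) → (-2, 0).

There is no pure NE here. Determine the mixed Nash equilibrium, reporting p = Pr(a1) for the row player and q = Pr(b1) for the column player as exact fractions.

In a mixed NE each player is indifferent between their pure strategies, so the opponent's mix sets the indifference.
The column player indifferent between b1 and b2: p·(-4) + (1−p)·3 = p·4 + (1−p)·0 ⟹ 3 + (-7)p = 0 + 4p ⟹ p = 3/11.
The row player indifferent between a1 and a2: q·6 + (1−q)·(-3) = q·5 + (1−q)·(-2) ⟹ (-3) + 9q = (-2) + 7q ⟹ q = 1/2.

p = 3/11, q = 1/2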